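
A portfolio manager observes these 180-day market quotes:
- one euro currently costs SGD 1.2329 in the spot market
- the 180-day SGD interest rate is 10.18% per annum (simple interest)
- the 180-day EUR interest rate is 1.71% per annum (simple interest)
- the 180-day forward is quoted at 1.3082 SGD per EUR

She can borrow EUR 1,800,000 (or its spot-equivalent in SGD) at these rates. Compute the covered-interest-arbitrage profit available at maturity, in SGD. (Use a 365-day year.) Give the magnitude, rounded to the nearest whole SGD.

T = 180/365 years.
Route A — deposit EUR, sell forward: 1,800,000 × 1.008432877 × 1.3082 = SGD 2,374,617.40.
Route B — convert at spot, deposit SGD: 1,800,000 × 1.2329 × 1.05020274 = SGD 2,330,630.92.
The quoted forward overvalues EUR, so borrow SGD, buy EUR at spot, deposit the EUR at 1.71%, and sell the proceeds forward at 1.3082.
Profit = 2,374,617.40 − 2,330,630.92 = SGD 43,986.

SGD 43,986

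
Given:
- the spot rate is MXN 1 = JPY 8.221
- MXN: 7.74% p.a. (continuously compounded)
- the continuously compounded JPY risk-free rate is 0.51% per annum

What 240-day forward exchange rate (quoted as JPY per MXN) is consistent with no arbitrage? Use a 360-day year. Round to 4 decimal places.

T = 240/360 years.
Growth of 1 JPY over T: e^(0.0051×240/360) = 1.0034058.
MXN accumulates by e^(0.0774×240/360) = 1.0529545.
Forward (JPY per MXN) = 8.221 × 1.0034058 / 1.0529545 = 7.834146.

7.8341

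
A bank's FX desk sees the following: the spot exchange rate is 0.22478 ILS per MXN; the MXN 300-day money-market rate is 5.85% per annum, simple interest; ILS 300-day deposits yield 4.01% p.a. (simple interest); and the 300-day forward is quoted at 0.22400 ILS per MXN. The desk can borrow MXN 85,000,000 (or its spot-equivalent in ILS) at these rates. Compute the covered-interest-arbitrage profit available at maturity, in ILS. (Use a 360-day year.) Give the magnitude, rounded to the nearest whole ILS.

T = 300/360 years.
Route A — deposit MXN, sell forward: 85,000,000 × 1.048750 × 0.22400 = ILS 19,968,200.00.
Route B — convert at spot, deposit ILS: 85,000,000 × 0.22478 × 1.0334166667 = ILS 19,744,768.86.
The quoted forward overvalues MXN, so borrow ILS, buy MXN at spot, deposit the MXN at 5.85%, and sell the proceeds forward at 0.22400.
Profit = 19,968,200.00 − 19,744,768.86 = ILS 223,431.

ILS 223,431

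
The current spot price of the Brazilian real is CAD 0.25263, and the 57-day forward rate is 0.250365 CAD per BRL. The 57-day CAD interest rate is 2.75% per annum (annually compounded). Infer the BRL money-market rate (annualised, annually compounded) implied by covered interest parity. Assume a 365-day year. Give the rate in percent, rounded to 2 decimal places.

8.85%

T = 57/365 years.
F/S = 0.250365/0.25263 = 0.9910343 = (growth of CAD) / (growth of BRL).
The CAD side grows by (1 + 0.0275)^(57/365) = 1.0042455.
Hence g_BRL = 1.0133307.
Annualise: 1.0133307^(365/57) − 1 = 0.088499 = 8.85%.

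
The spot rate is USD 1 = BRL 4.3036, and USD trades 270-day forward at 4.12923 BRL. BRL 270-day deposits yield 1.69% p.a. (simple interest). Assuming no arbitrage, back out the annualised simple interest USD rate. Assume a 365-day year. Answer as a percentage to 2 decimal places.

T = 270/365 years.
F/S = 4.12923/4.3036 = 0.9594828 = (growth of BRL) / (growth of USD).
BRL growth factor: 1 + 0.0169×270/365 = 1.0125014.
So the USD growth factor = 1.0552575.
r = (1.0552575 − 1)/(270/365) = 0.074700 → 7.47%.

7.47%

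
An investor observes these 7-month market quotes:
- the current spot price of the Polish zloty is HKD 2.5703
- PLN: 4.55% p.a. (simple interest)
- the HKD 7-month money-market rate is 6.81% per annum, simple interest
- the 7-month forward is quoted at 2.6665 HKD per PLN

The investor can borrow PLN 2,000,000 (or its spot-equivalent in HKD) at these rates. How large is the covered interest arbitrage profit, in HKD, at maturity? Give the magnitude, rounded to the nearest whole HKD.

T = 7/12 years.
Keep in PLN, deliver into the forward: 2,000,000·1.026541667·2.6665 = HKD 5,474,546.71.
Swap to HKD now, deposit: 2,000,000·2.5703·1.039725 = HKD 5,344,810.34.
The quoted forward overvalues PLN, so borrow HKD, buy PLN at spot, deposit the PLN at 4.55%, and sell the proceeds forward at 2.6665.
Profit = 5,474,546.71 − 5,344,810.34 = HKD 129,736.

HKD 129,736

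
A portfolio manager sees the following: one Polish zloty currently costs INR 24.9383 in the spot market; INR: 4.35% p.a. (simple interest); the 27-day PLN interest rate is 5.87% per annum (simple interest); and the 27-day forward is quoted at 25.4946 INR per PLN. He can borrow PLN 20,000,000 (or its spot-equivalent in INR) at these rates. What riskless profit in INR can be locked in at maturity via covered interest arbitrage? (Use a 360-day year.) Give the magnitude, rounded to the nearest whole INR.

INR 11,743,575

T = 27/360 years.
Invest the PLN and cover forward: 20,000,000 × 1.0044025 × 25.4946 = INR 512,136,799.53.
Convert at spot and invest in INR: 20,000,000 × 24.9383 × 1.0032625 = INR 500,393,224.08.
The quoted forward overvalues PLN, so borrow INR, buy PLN at spot, deposit the PLN at 5.87%, and sell the proceeds forward at 25.4946.
Profit = 512,136,799.53 − 500,393,224.08 = INR 11,743,575.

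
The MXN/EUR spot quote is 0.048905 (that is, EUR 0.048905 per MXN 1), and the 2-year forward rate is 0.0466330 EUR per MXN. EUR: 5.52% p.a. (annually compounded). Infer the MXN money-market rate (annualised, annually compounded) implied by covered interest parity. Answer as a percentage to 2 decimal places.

8.06%

T = 2 years.
F/S = 0.046633/0.048905 = 0.9535426 = (growth of EUR) / (growth of MXN).
EUR growth factor: (1 + 0.0552)^2 = 1.113447.
That pins the MXN growth at 1.1676951.
r = 1.1676951^(1/2) − 1 = 0.080599 → 8.06%.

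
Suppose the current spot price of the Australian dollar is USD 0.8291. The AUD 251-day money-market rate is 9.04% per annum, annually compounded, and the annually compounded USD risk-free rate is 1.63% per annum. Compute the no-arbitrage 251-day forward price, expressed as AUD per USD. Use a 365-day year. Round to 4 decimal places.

T = 251/365 years.
Growth of 1 USD over T: (1 + 0.0163)^(251/365) = 1.0111807.
AUD growth factor: (1 + 0.0904)^(251/365) = 1.0613209.
CIP: F = S · (grow USD)/(grow AUD) = 0.8291 × 1.0111807/1.0613209 = 0.7899307 USD per AUD.
Quoted the other way: 1/0.7899307 = 1.2659 AUD per USD.

1.2659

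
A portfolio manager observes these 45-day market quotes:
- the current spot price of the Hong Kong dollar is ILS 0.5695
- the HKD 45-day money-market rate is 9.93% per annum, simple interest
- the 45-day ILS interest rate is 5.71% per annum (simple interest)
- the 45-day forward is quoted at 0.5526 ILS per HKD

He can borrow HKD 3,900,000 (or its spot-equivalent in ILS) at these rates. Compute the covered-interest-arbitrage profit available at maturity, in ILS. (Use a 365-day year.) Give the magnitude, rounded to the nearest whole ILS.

T = 45/365 years.
Route A — deposit HKD, sell forward: 3,900,000 × 1.012242466 × 0.5526 = ILS 2,181,524.23.
Route B — convert at spot, deposit ILS: 3,900,000 × 0.5695 × 1.007039726 = ILS 2,236,685.58.
The quoted forward undervalues HKD, so borrow HKD, convert to ILS at spot, deposit the ILS at 5.71%, and buy HKD forward at 0.5526 to cover the loan.
Arbitrage profit = |2,181,524.23 − 2,236,685.58| = ILS 55,161.

ILS 55,161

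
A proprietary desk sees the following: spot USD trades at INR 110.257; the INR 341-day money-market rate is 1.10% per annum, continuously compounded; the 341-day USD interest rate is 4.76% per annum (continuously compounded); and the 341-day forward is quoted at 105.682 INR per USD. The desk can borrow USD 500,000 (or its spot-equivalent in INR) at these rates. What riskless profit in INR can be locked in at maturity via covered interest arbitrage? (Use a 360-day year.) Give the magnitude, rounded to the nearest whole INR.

INR 427,901

T = 341/360 years.
Route A — deposit USD, sell forward: 500,000 × 1.0461196819 × 105.682 = INR 55,278,010.11.
Route B — convert at spot, deposit INR: 500,000 × 110.257 × 1.0104739159 = INR 55,705,911.27.
The quoted forward undervalues USD, so borrow USD, convert to INR at spot, deposit the INR at 1.10%, and buy USD forward at 105.682 to cover the loan.
The gap between the two covered legs is INR 427,901.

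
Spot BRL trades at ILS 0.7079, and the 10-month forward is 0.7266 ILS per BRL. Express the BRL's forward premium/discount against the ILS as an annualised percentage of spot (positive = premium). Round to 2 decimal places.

+3.17%

T = 10/12 years.
BRL trades forward at +2.64162% vs spot over the period.
Per annum: 0.0264162 / (10/12) = 0.031699 = 3.17%.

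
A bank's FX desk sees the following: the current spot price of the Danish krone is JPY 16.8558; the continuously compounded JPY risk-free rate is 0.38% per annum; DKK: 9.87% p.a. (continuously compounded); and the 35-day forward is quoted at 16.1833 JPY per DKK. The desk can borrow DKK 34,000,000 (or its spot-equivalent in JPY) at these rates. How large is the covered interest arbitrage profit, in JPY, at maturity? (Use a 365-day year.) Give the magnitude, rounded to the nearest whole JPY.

JPY 17,841,535

T = 35/365 years.
Keep in DKK, deliver into the forward: 34,000,000·1.00950931247·16.1833 = JPY 555,464,529.92.
Swap to JPY now, deposit: 34,000,000·16.8558·1.00036444996 = JPY 573,306,065.25.
The quoted forward undervalues DKK, so borrow DKK, convert to JPY at spot, deposit the JPY at 0.38%, and buy DKK forward at 16.1833 to cover the loan.
The gap between the two covered legs is JPY 17,841,535.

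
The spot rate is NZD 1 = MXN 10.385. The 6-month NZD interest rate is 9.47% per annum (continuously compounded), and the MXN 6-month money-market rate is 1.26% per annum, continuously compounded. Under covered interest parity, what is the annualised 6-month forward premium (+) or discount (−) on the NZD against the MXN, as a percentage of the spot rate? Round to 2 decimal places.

-8.04%

T = 6/12 years.
CIP forward (MXN per NZD) = 10.385 × 1.0063199/1.0484889 = 9.967327.
(F − S)/S ÷ T = (9.967327 − 10.385)/10.385/(6/12) = -0.080438 → -8.04%.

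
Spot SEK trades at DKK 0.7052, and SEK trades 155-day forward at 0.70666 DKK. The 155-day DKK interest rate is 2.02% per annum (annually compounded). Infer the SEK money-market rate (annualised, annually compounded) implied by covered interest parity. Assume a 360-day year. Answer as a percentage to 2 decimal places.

T = 155/360 years.
F/S = 0.70666/0.7052 = 1.0020703 = (growth of DKK) / (growth of SEK).
DKK growth factor: (1 + 0.0202)^(155/360) = 1.0086477.
Hence g_SEK = 1.0065638.
r = 1.0065638^(360/155) − 1 = 0.015311 → 1.53%.

1.53%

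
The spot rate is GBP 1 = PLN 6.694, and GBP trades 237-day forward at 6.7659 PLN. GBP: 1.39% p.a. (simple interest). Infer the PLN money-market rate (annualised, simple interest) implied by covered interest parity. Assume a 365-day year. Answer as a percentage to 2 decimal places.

3.06%

T = 237/365 years.
By CIP, F/S equals the PLN-to-GBP growth ratio: 6.7659/6.694 = 1.0107410.
GBP growth factor: 1 + 0.0139×237/365 = 1.0090255.
Hence g_PLN = 1.0198634.
r = (1.0198634 − 1)/(237/365) = 0.030591 → 3.06%.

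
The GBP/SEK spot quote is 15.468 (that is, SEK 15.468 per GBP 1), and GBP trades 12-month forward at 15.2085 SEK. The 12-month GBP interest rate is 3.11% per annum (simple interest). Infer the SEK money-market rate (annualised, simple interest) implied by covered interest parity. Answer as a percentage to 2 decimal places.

1.38%

T = 1 year.
By CIP, F/S equals the SEK-to-GBP growth ratio: 15.2085/15.468 = 0.9832234.
GBP growth factor: 1 + 0.0311×1 = 1.031100.
So the SEK growth factor = 1.0138016.
r = (1.0138016 − 1)/1 = 0.013802 → 1.38%.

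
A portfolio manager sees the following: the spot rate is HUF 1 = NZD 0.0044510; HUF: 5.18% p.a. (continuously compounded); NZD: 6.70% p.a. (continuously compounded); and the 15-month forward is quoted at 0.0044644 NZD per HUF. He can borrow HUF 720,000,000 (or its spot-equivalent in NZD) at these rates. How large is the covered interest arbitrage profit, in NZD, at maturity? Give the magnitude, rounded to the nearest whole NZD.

T = 15/12 years.
Invest the HUF and cover forward: 720,000,000 × 1.066892268 × 0.0044644 = NZD 3,429,384.37.
Convert at spot and invest in NZD: 720,000,000 × 0.0044510 × 1.087357021 = NZD 3,484,674.79.
The quoted forward undervalues HUF, so borrow HUF, convert to NZD at spot, deposit the NZD at 6.70%, and buy HUF forward at 0.0044644 to cover the loan.
Profit = 3,484,674.79 − 3,429,384.37 = NZD 55,290.

NZD 55,290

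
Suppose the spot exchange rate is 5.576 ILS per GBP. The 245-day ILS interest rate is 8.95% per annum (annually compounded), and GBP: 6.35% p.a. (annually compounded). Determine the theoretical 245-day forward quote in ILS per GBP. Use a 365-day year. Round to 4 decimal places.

5.6671

T = 245/365 years.
ILS accumulates by (1 + 0.0895)^(245/365) = 1.0592248.
GBP accumulates by (1 + 0.0635)^(245/365) = 1.0421904.
CIP: F = S · (grow ILS)/(grow GBP) = 5.576 × 1.0592248/1.0421904 = 5.667139 ILS per GBP.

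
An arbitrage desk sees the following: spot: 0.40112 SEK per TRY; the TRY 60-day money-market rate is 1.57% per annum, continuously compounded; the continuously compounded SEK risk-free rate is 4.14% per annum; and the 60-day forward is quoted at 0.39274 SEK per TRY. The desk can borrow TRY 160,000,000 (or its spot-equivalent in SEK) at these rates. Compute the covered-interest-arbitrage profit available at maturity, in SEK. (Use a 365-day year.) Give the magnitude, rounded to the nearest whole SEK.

T = 60/365 years.
Route A — deposit TRY, sell forward: 160,000,000 × 1.0025841551 × 0.39274 = SEK 63,000,784.17.
Route B — convert at spot, deposit SEK: 160,000,000 × 0.40112 × 1.0068286893 = SEK 64,617,459.82.
The quoted forward undervalues TRY, so borrow TRY, convert to SEK at spot, deposit the SEK at 4.14%, and buy TRY forward at 0.39274 to cover the loan.
Profit = 64,617,459.82 − 63,000,784.17 = SEK 1,616,676.

SEK 1,616,676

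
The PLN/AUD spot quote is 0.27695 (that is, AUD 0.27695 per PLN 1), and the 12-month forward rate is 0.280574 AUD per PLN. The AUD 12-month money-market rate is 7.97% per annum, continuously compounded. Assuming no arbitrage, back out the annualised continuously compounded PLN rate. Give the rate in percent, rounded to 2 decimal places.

T = 1 year.
By CIP, F/S equals the AUD-to-PLN growth ratio: 0.280574/0.27695 = 1.0130854.
The AUD side grows by e^(0.0797×1) = 1.0829621.
Hence g_PLN = 1.0689741.
Take logs: ln 1.0689741 / 1 = 0.066699, so 6.67%.

6.67%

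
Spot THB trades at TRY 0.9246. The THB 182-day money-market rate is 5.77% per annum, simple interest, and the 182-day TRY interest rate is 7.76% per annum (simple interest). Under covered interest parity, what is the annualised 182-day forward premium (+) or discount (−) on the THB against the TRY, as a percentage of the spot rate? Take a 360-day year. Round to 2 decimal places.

T = 182/360 years.
F = S · g_TRY/g_THB = 0.9246 × 1.0392311/1.0291706 = 0.9336383.
(F − S)/S ÷ T = (0.9336383 − 0.9246)/0.9246/(182/360) = 0.019336 → 1.93%.

+1.93%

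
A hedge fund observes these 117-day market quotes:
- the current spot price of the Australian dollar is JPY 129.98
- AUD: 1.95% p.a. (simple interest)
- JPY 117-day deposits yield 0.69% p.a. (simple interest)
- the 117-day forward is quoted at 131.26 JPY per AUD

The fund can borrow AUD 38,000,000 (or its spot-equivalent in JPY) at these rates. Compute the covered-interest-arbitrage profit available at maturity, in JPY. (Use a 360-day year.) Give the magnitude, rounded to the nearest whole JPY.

T = 117/360 years.
Invest the AUD and cover forward: 38,000,000 × 1.0063375 × 131.26 = JPY 5,019,490,689.50.
Convert at spot and invest in JPY: 38,000,000 × 129.98 × 1.0022425 = JPY 4,950,316,245.70.
The quoted forward overvalues AUD, so borrow JPY, buy AUD at spot, deposit the AUD at 1.95%, and sell the proceeds forward at 131.26.
The gap between the two covered legs is JPY 69,174,444.

JPY 69,174,444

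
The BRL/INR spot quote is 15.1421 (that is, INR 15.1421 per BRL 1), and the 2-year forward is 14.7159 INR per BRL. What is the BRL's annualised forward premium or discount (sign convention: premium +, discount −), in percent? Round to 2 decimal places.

T = 2 years.
Period premium: (14.7159 − 15.1421)/15.1421 = -0.0281467.
Per annum: -0.0281467 / 2 = -0.014073 = -1.41%.

-1.41%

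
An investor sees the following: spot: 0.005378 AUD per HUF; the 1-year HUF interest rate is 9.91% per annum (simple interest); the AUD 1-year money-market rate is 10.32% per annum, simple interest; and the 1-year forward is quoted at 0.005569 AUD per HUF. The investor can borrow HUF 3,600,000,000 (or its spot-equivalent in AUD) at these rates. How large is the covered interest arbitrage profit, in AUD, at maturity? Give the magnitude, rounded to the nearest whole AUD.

T = 1 year.
Route A — deposit HUF, sell forward: 3,600,000,000 × 1.099100 × 0.005569 = AUD 22,035,196.44.
Route B — convert at spot, deposit AUD: 3,600,000,000 × 0.005378 × 1.103200 = AUD 21,358,834.56.
The quoted forward overvalues HUF, so borrow AUD, buy HUF at spot, deposit the HUF at 9.91%, and sell the proceeds forward at 0.005569.
Arbitrage profit = |22,035,196.44 − 21,358,834.56| = AUD 676,362.

AUD 676,362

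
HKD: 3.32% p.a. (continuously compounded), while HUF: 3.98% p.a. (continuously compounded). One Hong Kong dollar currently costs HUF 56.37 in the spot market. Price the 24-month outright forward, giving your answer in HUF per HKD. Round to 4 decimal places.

T = 2 years.
HUF growth factor: e^(0.0398×2) = 1.08285384.
HKD growth factor: e^(0.0332×2) = 1.06865409.
Forward (HUF per HKD) = 56.37 × 1.08285384 / 1.06865409 = 57.119017.

57.1190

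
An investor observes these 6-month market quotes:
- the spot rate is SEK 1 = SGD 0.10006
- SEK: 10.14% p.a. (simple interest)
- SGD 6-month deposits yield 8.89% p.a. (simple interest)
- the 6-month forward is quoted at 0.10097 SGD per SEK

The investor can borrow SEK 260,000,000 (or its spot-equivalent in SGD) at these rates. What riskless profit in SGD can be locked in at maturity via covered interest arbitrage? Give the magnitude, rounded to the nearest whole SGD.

T = 6/12 years.
Keep in SEK, deliver into the forward: 260,000,000·1.050700·0.10097 = SGD 27,583,186.54.
Swap to SGD now, deposit: 260,000,000·0.10006·1.044450 = SGD 27,171,993.42.
The quoted forward overvalues SEK, so borrow SGD, buy SEK at spot, deposit the SEK at 10.14%, and sell the proceeds forward at 0.10097.
Profit = 27,583,186.54 − 27,171,993.42 = SGD 411,193.

SGD 411,193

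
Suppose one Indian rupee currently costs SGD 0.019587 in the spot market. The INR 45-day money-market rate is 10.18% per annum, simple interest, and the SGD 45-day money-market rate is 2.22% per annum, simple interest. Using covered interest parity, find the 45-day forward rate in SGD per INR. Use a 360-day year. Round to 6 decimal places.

T = 45/360 years.
Growth of 1 SGD over T: 1 + 0.0222×45/360 = 1.002775.
INR accumulates by 1 + 0.1018×45/360 = 1.012725.
Forward (SGD per INR) = 0.019587 × 1.002775 / 1.012725 = 0.01939456.

0.019395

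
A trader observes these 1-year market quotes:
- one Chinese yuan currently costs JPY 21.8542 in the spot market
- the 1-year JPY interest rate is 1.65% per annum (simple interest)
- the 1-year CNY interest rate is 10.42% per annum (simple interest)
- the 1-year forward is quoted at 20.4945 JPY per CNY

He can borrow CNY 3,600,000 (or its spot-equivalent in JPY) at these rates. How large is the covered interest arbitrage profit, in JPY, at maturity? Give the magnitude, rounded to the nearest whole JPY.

T = 1 year.
Route A — deposit CNY, sell forward: 3,600,000 × 1.104200 × 20.4945 = JPY 81,468,096.84.
Route B — convert at spot, deposit JPY: 3,600,000 × 21.8542 × 1.016500 = JPY 79,973,259.48.
The quoted forward overvalues CNY, so borrow JPY, buy CNY at spot, deposit the CNY at 10.42%, and sell the proceeds forward at 20.4945.
Profit = 81,468,096.84 − 79,973,259.48 = JPY 1,494,837.

JPY 1,494,837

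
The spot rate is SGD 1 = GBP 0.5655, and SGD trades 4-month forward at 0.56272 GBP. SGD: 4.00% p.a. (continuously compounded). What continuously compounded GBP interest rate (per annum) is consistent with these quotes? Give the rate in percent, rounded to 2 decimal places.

2.52%

T = 4/12 years.
F/S = 0.56272/0.5655 = 0.9950840 = (growth of GBP) / (growth of SGD).
The SGD side grows by e^(0.0400×4/12) = 1.0134226.
Hence g_GBP = 1.0084406.
Take logs: ln 1.0084406 / (4/12) = 0.025216, so 2.52%.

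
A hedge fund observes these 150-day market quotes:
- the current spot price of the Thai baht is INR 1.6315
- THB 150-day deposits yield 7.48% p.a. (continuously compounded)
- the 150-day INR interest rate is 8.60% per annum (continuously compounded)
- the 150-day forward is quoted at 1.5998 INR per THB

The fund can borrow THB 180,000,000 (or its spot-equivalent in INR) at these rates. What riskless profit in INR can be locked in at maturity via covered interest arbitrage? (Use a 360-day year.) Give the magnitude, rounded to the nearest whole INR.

INR 7,303,787

T = 150/360 years.
Route A — deposit THB, sell forward: 180,000,000 × 1.03165743246 × 1.5998 = INR 297,080,200.88.
Route B — convert at spot, deposit INR: 180,000,000 × 1.6315 × 1.03648308491 = INR 304,383,987.55.
The quoted forward undervalues THB, so borrow THB, convert to INR at spot, deposit the INR at 8.60%, and buy THB forward at 1.5998 to cover the loan.
The gap between the two covered legs is INR 7,303,787.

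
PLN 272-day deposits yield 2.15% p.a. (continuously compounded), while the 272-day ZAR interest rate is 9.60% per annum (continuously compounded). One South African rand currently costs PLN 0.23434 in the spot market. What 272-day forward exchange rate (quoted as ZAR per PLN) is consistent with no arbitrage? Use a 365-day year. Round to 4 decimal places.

4.5109

T = 272/365 years.
PLN growth factor: e^(0.0215×272/365) = 1.016151.
ZAR growth factor: e^(0.0960×272/365) = 1.0741608.
So F = 0.23434 × 1.016151 / 1.0741608 = 0.2216845 (PLN/ZAR).
Quoted the other way: 1/0.2216845 = 4.5109 ZAR per PLN.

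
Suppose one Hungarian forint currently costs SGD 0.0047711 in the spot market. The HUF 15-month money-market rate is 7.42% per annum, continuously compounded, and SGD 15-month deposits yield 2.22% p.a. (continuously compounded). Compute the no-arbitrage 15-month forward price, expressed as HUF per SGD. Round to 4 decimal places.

223.6715

T = 15/12 years.
SGD growth factor: e^(0.0222×15/12) = 1.028138618.
HUF accumulates by e^(0.0742×15/12) = 1.097187404.
So F = 0.0047711 × 1.028138618 / 1.097187404 = 0.00447084258 (SGD/HUF).
Quoted the other way: 1/0.00447084258 = 223.6715 HUF per SGD.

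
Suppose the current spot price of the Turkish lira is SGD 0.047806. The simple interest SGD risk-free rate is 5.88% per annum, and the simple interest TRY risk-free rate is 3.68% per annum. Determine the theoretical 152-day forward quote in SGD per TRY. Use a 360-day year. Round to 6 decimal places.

0.048243

T = 152/360 years.
SGD accumulates by 1 + 0.0588×152/360 = 1.0248267.
TRY growth factor: 1 + 0.0368×152/360 = 1.0155378.
CIP: F = S · (grow SGD)/(grow TRY) = 0.047806 × 1.0248267/1.0155378 = 0.04824327 SGD per TRY.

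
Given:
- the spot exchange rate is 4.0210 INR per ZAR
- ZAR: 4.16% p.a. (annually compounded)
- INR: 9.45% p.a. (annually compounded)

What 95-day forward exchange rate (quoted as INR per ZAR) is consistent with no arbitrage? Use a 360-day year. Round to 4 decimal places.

4.0739

T = 95/360 years.
INR growth factor: (1 + 0.0945)^(95/360) = 1.0241147.
ZAR growth factor: (1 + 0.0416)^(95/360) = 1.0108136.
Forward (INR per ZAR) = 4.021 × 1.0241147 / 1.0108136 = 4.073912.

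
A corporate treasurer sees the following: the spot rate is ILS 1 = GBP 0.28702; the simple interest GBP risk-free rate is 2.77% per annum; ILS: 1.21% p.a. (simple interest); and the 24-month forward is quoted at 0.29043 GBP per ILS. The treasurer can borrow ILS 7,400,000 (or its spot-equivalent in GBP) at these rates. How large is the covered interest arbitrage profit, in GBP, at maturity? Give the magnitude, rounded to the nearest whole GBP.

T = 2 years.
Route A — deposit ILS, sell forward: 7,400,000 × 1.024200 × 0.29043 = GBP 2,201,192.20.
Route B — convert at spot, deposit GBP: 7,400,000 × 0.28702 × 1.055400 = GBP 2,241,614.72.
The quoted forward undervalues ILS, so borrow ILS, convert to GBP at spot, deposit the GBP at 2.77%, and buy ILS forward at 0.29043 to cover the loan.
The gap between the two covered legs is GBP 40,423.

GBP 40,423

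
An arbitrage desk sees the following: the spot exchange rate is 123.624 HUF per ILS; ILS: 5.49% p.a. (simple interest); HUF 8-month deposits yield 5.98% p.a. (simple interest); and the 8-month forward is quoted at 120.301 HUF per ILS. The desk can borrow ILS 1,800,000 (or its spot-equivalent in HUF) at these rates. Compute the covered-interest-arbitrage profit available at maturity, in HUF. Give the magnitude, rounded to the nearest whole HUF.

HUF 6,927,228

T = 8/12 years.
Invest the ILS and cover forward: 1,800,000 × 1.036600 × 120.301 = HUF 224,467,229.88.
Convert at spot and invest in HUF: 1,800,000 × 123.624 × 1.03986666667 = HUF 231,394,458.24.
The quoted forward undervalues ILS, so borrow ILS, convert to HUF at spot, deposit the HUF at 5.98%, and buy ILS forward at 120.301 to cover the loan.
The gap between the two covered legs is HUF 6,927,228.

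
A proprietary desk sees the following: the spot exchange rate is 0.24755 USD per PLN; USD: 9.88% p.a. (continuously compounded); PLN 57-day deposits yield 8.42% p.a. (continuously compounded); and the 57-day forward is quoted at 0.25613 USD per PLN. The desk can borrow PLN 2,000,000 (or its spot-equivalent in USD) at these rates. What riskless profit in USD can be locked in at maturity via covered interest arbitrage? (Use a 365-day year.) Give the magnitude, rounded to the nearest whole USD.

USD 16,242

T = 57/365 years.
Route A — deposit PLN, sell forward: 2,000,000 × 1.01323587 × 0.25613 = USD 519,040.21.
Route B — convert at spot, deposit USD: 2,000,000 × 0.24755 × 1.01554868 = USD 502,798.15.
The quoted forward overvalues PLN, so borrow USD, buy PLN at spot, deposit the PLN at 8.42%, and sell the proceeds forward at 0.25613.
Arbitrage profit = |519,040.21 − 502,798.15| = USD 16,242.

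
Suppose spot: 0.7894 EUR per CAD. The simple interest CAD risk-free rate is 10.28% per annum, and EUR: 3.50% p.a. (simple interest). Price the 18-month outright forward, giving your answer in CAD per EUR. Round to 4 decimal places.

T = 18/12 years.
Growth of 1 EUR over T: 1 + 0.0350×18/12 = 1.052500.
CAD accumulates by 1 + 0.1028×18/12 = 1.154200.
So F = 0.7894 × 1.052500 / 1.154200 = 0.7198436 (EUR/CAD).
Invert for CAD per EUR: 1 / 0.7198436 = 1.3892.

1.3892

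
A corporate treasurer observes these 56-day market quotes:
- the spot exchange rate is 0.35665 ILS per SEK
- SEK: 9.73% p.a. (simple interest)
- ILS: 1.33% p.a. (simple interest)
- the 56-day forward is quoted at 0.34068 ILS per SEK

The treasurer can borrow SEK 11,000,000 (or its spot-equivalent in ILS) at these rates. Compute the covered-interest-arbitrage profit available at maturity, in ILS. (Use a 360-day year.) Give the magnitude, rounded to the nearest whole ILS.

T = 56/360 years.
Keep in SEK, deliver into the forward: 11,000,000·1.015135556·0.34068 = ILS 3,804,200.19.
Swap to ILS now, deposit: 11,000,000·0.35665·1.002068889 = ILS 3,931,266.56.
The quoted forward undervalues SEK, so borrow SEK, convert to ILS at spot, deposit the ILS at 1.33%, and buy SEK forward at 0.34068 to cover the loan.
Profit = 3,931,266.56 − 3,804,200.19 = ILS 127,066.

ILS 127,066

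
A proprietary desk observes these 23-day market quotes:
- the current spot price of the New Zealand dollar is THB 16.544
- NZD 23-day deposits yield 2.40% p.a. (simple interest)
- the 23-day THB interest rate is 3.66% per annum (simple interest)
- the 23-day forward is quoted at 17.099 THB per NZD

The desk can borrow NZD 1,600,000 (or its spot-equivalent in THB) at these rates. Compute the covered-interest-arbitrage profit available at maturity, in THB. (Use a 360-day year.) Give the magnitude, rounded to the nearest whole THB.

THB 868,053

T = 23/360 years.
Invest the NZD and cover forward: 1,600,000 × 1.0015333333 × 17.099 = THB 27,400,349.55.
Convert at spot and invest in THB: 1,600,000 × 16.544 × 1.0023383333 = THB 26,532,296.62.
The quoted forward overvalues NZD, so borrow THB, buy NZD at spot, deposit the NZD at 2.40%, and sell the proceeds forward at 17.099.
Arbitrage profit = |27,400,349.55 − 26,532,296.62| = THB 868,053.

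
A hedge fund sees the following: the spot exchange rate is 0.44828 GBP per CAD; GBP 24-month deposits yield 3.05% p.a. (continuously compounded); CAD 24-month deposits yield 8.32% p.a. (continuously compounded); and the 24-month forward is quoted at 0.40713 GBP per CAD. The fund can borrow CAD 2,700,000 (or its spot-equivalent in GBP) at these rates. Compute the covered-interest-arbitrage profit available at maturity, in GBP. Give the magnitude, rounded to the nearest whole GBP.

GBP 11,779

T = 2 years.
Keep in CAD, deliver into the forward: 2,700,000·1.181045425·0.40713 = GBP 1,298,265.36.
Swap to GBP now, deposit: 2,700,000·0.44828·1.062898914 = GBP 1,286,486.08.
The quoted forward overvalues CAD, so borrow GBP, buy CAD at spot, deposit the CAD at 8.32%, and sell the proceeds forward at 0.40713.
Arbitrage profit = |1,298,265.36 − 1,286,486.08| = GBP 11,779.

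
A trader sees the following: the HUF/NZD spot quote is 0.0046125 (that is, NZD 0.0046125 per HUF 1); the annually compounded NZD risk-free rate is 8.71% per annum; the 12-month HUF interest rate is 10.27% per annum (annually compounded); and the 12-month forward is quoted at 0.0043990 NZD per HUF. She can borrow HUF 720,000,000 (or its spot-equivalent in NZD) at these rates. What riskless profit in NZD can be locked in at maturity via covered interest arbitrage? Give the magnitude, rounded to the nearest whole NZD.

T = 1 year.
Route A — deposit HUF, sell forward: 720,000,000 × 1.102700 × 0.0043990 = NZD 3,492,559.66.
Route B — convert at spot, deposit NZD: 720,000,000 × 0.0046125 × 1.087100 = NZD 3,610,259.10.
The quoted forward undervalues HUF, so borrow HUF, convert to NZD at spot, deposit the NZD at 8.71%, and buy HUF forward at 0.0043990 to cover the loan.
Profit = 3,610,259.10 − 3,492,559.66 = NZD 117,699.

NZD 117,699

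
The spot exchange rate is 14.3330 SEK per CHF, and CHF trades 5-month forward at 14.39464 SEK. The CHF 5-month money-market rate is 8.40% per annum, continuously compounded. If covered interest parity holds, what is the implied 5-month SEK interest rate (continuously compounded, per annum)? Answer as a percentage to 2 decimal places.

9.43%

T = 5/12 years.
CIP gives F = S · g_SEK/g_CHF, so g_SEK/g_CHF = 14.39464/14.333 = 1.0043006.
CHF growth factor: e^(0.0840×5/12) = 1.0356197.
Hence g_SEK = 1.0400735.
Take logs: ln 1.0400735 / (5/12) = 0.094299, so 9.43%.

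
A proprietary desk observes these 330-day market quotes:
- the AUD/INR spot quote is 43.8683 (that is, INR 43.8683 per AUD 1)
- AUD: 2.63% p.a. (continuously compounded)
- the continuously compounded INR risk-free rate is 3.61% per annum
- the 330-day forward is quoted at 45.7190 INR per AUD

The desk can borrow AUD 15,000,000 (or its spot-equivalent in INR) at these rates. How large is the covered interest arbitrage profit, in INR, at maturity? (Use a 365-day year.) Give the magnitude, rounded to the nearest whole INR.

T = 330/365 years.
Keep in AUD, deliver into the forward: 15,000,000·1.02406303485·45.7190 = INR 702,287,068.35.
Swap to INR now, deposit: 15,000,000·43.8683·1.03317682964 = INR 679,855,666.74.
The quoted forward overvalues AUD, so borrow INR, buy AUD at spot, deposit the AUD at 2.63%, and sell the proceeds forward at 45.7190.
The gap between the two covered legs is INR 22,431,402.

INR 22,431,402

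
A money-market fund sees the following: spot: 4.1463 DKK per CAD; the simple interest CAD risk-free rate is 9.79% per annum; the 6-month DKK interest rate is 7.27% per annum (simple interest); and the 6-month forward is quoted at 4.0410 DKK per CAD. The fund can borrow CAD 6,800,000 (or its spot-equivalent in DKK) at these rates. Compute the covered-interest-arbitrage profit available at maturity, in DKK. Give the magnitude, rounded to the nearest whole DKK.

DKK 395,835

T = 6/12 years.
Invest the CAD and cover forward: 6,800,000 × 1.048950 × 4.0410 = DKK 28,823,887.26.
Convert at spot and invest in DKK: 6,800,000 × 4.1463 × 1.036350 = DKK 29,219,722.43.
The quoted forward undervalues CAD, so borrow CAD, convert to DKK at spot, deposit the DKK at 7.27%, and buy CAD forward at 4.0410 to cover the loan.
The gap between the two covered legs is DKK 395,835.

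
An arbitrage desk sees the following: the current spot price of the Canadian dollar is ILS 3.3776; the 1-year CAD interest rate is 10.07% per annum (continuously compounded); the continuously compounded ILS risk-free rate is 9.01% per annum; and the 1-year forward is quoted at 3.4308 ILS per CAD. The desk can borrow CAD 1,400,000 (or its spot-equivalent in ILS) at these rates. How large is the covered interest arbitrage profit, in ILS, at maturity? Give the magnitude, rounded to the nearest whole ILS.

ILS 137,512

T = 1 year.
Invest the CAD and cover forward: 1,400,000 × 1.105944809 × 3.4308 = ILS 5,311,985.63.
Convert at spot and invest in ILS: 1,400,000 × 3.3776 × 1.094283707 = ILS 5,174,473.71.
The quoted forward overvalues CAD, so borrow ILS, buy CAD at spot, deposit the CAD at 10.07%, and sell the proceeds forward at 3.4308.
Profit = 5,311,985.63 − 5,174,473.71 = ILS 137,512.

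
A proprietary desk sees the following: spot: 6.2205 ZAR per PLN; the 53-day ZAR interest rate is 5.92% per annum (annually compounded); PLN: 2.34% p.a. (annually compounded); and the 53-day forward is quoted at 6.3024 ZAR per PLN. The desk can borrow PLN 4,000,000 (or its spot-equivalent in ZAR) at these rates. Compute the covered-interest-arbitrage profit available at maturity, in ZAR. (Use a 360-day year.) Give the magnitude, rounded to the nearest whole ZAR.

ZAR 202,014

T = 53/360 years.
Keep in PLN, deliver into the forward: 4,000,000·1.0034111161·6.3024 = ZAR 25,295,592.87.
Swap to ZAR now, deposit: 4,000,000·6.2205·1.0085032743 = ZAR 25,093,578.47.
The quoted forward overvalues PLN, so borrow ZAR, buy PLN at spot, deposit the PLN at 2.34%, and sell the proceeds forward at 6.3024.
Profit = 25,295,592.87 − 25,093,578.47 = ZAR 202,014.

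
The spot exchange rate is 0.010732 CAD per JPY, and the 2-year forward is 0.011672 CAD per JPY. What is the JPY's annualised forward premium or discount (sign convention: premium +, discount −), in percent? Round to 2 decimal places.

T = 2 years.
(F − S)/S = (0.011672 − 0.010732)/0.010732 = 0.0875885.
Annualise by dividing by T: 0.0875885 / 2 = 0.043794 → 4.38%.

+4.38%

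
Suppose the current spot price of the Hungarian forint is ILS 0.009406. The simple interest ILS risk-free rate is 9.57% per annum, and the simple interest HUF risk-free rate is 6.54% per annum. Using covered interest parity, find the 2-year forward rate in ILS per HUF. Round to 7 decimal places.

0.0099101

T = 2 years.
Growth of 1 ILS over T: 1 + 0.0957×2 = 1.191400.
HUF growth factor: 1 + 0.0654×2 = 1.130800.
Forward (ILS per HUF) = 0.009406 × 1.191400 / 1.130800 = 0.009910071.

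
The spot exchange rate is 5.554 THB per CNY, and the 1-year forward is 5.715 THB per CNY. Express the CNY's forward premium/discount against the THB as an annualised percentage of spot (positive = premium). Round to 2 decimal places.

T = 1 year.
(F − S)/S = (5.715 − 5.554)/5.554 = 0.0289881.
Annualise by dividing by T: 0.0289881 / 1 = 0.028988 → 2.90%.

+2.90%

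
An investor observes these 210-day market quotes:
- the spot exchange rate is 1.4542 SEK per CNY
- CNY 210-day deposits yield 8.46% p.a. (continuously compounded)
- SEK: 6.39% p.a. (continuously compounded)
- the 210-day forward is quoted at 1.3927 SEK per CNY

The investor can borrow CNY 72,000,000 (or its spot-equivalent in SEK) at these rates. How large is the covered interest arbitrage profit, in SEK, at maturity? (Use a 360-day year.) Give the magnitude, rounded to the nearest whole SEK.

T = 210/360 years.
Route A — deposit CNY, sell forward: 72,000,000 × 1.0505879922 × 1.3927 = SEK 105,347,080.57.
Route B — convert at spot, deposit SEK: 72,000,000 × 1.4542 × 1.03797842566 = SEK 108,678,832.31.
The quoted forward undervalues CNY, so borrow CNY, convert to SEK at spot, deposit the SEK at 6.39%, and buy CNY forward at 1.3927 to cover the loan.
Profit = 108,678,832.31 − 105,347,080.57 = SEK 3,331,752.

SEK 3,331,752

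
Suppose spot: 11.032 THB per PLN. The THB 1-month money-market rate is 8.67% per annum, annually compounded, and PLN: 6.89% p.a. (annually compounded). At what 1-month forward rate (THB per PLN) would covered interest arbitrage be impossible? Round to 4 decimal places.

T = 1/12 years.
Growth of 1 THB over T: (1 + 0.0867)^(1/12) = 1.00695286.
PLN accumulates by (1 + 0.0689)^(1/12) = 1.00556795.
CIP: F = S · (grow THB)/(grow PLN) = 11.032 × 1.00695286/1.00556795 = 11.047194 THB per PLN.

11.0472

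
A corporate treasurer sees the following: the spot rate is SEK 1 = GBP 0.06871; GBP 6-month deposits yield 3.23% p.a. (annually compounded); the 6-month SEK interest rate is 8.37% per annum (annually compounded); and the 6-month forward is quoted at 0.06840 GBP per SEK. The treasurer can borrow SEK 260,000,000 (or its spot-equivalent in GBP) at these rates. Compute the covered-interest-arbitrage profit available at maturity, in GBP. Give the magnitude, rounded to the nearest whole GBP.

GBP 362,486

T = 6/12 years.
Invest the SEK and cover forward: 260,000,000 × 1.0410091258 × 0.06840 = GBP 18,513,306.29.
Convert at spot and invest in GBP: 260,000,000 × 0.06871 × 1.0160216533 = GBP 18,150,820.43.
The quoted forward overvalues SEK, so borrow GBP, buy SEK at spot, deposit the SEK at 8.37%, and sell the proceeds forward at 0.06840.
Arbitrage profit = |18,513,306.29 − 18,150,820.43| = GBP 362,486.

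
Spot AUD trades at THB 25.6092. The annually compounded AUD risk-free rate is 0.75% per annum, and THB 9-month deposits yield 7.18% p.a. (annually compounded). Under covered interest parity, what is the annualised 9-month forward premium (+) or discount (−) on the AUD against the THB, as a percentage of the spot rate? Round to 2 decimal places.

T = 9/12 years.
CIP forward (THB per AUD) = 25.6092 × 1.0533806/1.0056197 = 26.8254833.
(F − S)/S ÷ T = (26.8254833 − 25.6092)/25.6092/(9/12) = 0.063325 → 6.33%.

+6.33%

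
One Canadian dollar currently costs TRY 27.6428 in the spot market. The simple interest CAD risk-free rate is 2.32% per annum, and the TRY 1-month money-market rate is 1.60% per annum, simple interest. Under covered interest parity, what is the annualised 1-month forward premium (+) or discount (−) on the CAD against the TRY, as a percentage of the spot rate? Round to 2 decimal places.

T = 1/12 years.
F = S · g_TRY/g_CAD = 27.6428 × 1.0013333/1.0019333 = 27.6262463.
(F − S)/S ÷ T = (27.6262463 − 27.6428)/27.6428/(1/12) = -0.007186 → -0.72%.

-0.72%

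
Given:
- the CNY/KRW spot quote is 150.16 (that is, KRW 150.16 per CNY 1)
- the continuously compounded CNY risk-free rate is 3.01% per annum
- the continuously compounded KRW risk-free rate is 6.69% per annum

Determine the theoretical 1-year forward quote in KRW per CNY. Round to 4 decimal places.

155.7888

T = 1 year.
KRW accumulates by e^(0.0669×1) = 1.069188554.
Growth of 1 CNY over T: e^(0.0301×1) = 1.030557585.
So F = 150.16 × 1.069188554 / 1.030557585 = 155.788823 (KRW/CNY).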